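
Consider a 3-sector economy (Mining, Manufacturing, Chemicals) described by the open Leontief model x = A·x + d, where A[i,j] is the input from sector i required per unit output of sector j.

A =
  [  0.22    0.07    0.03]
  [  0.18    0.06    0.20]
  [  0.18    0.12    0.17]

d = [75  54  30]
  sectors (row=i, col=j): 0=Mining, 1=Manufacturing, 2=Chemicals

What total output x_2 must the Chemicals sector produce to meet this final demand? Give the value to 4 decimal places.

Form M = I − A:
  [  0.78   -0.07   -0.03]
  [ -0.18    0.94   -0.20]
  [ -0.18   -0.12    0.83]
Leontief inverse L = M⁻¹:
  [  1.3240    0.1080    0.0739]
  [  0.3246    1.1241    0.2826]
  [  0.3341    0.1859    1.2617]
Total output x = L · d:
  x_0 = 1.3240·75 + 0.1080·54 + 0.0739·30 = 107.3527
  x_1 = 0.3246·75 + 1.1241·54 + 0.2826·30 = 93.5245
  x_2 = 0.3341·75 + 0.1859·54 + 1.2617·30 = 72.9475

72.9475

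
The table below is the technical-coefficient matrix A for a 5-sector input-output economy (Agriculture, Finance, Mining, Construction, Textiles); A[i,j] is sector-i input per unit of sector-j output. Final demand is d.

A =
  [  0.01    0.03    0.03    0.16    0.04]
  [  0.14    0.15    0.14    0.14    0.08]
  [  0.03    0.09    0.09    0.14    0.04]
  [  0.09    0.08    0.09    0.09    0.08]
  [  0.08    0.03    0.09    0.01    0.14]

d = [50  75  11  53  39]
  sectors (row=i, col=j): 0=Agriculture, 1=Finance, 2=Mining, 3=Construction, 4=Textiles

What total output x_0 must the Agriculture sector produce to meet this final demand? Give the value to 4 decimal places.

Form M = I − A:
  [  0.99   -0.03   -0.03   -0.16   -0.04]
  [ -0.14    0.85   -0.14   -0.14   -0.08]
  [ -0.03   -0.09    0.91   -0.14   -0.04]
  [ -0.09   -0.08   -0.09    0.91   -0.08]
  [ -0.08   -0.03   -0.09   -0.01    0.86]
Leontief inverse L = M⁻¹:
  [  1.0468    0.0668    0.0729    0.2064    0.0775]
  [  0.2202    1.2407    0.2407    0.2684    0.1618]
  [  0.0831    0.1488    1.1550    0.2162    0.0915]
  [  0.1413    0.1363    0.1547    1.1700    0.1353]
  [  0.1154    0.0667    0.1378    0.0648    1.1868]
Total output x = L · d:
  x_0 = 1.0468·50 + 0.0668·75 + 0.0729·11 + 0.2064·53 + 0.0775·39 = 72.1132
  x_1 = 0.2202·50 + 1.2407·75 + 0.2407·11 + 0.2684·53 + 0.1618·39 = 127.2476
  x_2 = 0.0831·50 + 0.1488·75 + 1.1550·11 + 0.2162·53 + 0.0915·39 = 43.0478
  x_3 = 0.1413·50 + 0.1363·75 + 0.1547·11 + 1.1700·53 + 0.1353·39 = 86.2688
  x_4 = 0.1154·50 + 0.0667·75 + 0.1378·11 + 0.0648·53 + 1.1868·39 = 62.0040

72.1132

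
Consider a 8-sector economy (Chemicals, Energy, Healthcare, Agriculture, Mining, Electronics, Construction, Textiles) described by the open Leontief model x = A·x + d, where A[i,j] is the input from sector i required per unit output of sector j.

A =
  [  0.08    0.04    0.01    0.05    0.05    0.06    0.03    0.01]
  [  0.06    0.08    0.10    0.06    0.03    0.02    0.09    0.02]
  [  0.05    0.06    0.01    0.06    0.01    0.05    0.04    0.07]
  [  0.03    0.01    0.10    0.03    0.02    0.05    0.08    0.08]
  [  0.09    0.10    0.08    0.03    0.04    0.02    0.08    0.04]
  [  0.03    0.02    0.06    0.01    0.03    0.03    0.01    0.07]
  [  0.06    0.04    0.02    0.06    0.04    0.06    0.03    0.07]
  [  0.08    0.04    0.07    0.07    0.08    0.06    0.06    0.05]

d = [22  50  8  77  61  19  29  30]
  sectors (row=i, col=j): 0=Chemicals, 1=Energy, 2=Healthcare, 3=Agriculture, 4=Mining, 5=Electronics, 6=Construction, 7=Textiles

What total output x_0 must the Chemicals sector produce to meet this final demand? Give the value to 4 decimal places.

Form M = I − A:
  [  0.92   -0.04   -0.01   -0.05   -0.05   -0.06   -0.03   -0.01]
  [ -0.06    0.92   -0.10   -0.06   -0.03   -0.02   -0.09   -0.02]
  [ -0.05   -0.06    0.99   -0.06   -0.01   -0.05   -0.04   -0.07]
  [ -0.03   -0.01   -0.10    0.97   -0.02   -0.05   -0.08   -0.08]
  [ -0.09   -0.10   -0.08   -0.03    0.96   -0.02   -0.08   -0.04]
  [ -0.03   -0.02   -0.06   -0.01   -0.03    0.97   -0.01   -0.07]
  [ -0.06   -0.04   -0.02   -0.06   -0.04   -0.06    0.97   -0.07]
  [ -0.08   -0.04   -0.07   -0.07   -0.08   -0.06   -0.06    0.95]
Leontief inverse L = M⁻¹:
  [  1.1120    0.0651    0.0395    0.0729    0.0698    0.0831    0.0569    0.0354]
  [  0.1043    1.1170    0.1383    0.0976    0.0558    0.0544    0.1294    0.0589]
  [  0.0842    0.0854    1.0442    0.0875    0.0333    0.0765    0.0705    0.0992]
  [  0.0688    0.0397    0.1311    1.0625    0.0452    0.0816    0.1106    0.1168]
  [  0.1391    0.1407    0.1204    0.0701    1.0693    0.0557    0.1216    0.0773]
  [  0.0572    0.0416    0.0826    0.0315    0.0476    1.0499    0.0321    0.0919]
  [  0.0978    0.0685    0.0561    0.0887    0.0652    0.0883    1.0625    0.1016]
  [  0.1308    0.0805    0.1147    0.1085    0.1112    0.0975    0.1030    1.0927]
Total output x = L · d:
  x_0 = 1.1120·22 + 0.0651·50 + 0.0395·8 + 0.0729·77 + 0.0698·61 + 0.0831·19 + 0.0569·29 + 0.0354·30 = 42.1954
  x_1 = 0.1043·22 + 1.1170·50 + 0.1383·8 + 0.0976·77 + 0.0558·61 + 0.0544·19 + 0.1294·29 + 0.0589·30 = 76.7271
  x_2 = 0.0842·22 + 0.0854·50 + 1.0442·8 + 0.0875·77 + 0.0333·61 + 0.0765·19 + 0.0705·29 + 0.0992·30 = 29.7232
  x_3 = 0.0688·22 + 0.0397·50 + 0.1311·8 + 1.0625·77 + 0.0452·61 + 0.0816·19 + 0.1106·29 + 0.1168·30 = 97.3830
  x_4 = 0.1391·22 + 0.1407·50 + 0.1204·8 + 0.0701·77 + 1.0693·61 + 0.0557·19 + 0.1216·29 + 0.0773·30 = 88.5853
  x_5 = 0.0572·22 + 0.0416·50 + 0.0826·8 + 0.0315·77 + 0.0476·61 + 1.0499·19 + 0.0321·29 + 0.0919·30 = 32.9684
  x_6 = 0.0978·22 + 0.0685·50 + 0.0561·8 + 0.0887·77 + 0.0652·61 + 0.0883·19 + 1.0625·29 + 0.1016·30 = 52.3714
  x_7 = 0.1308·22 + 0.0805·50 + 0.1147·8 + 0.1085·77 + 0.1112·61 + 0.0975·19 + 0.1030·29 + 1.0927·30 = 60.5783

42.1954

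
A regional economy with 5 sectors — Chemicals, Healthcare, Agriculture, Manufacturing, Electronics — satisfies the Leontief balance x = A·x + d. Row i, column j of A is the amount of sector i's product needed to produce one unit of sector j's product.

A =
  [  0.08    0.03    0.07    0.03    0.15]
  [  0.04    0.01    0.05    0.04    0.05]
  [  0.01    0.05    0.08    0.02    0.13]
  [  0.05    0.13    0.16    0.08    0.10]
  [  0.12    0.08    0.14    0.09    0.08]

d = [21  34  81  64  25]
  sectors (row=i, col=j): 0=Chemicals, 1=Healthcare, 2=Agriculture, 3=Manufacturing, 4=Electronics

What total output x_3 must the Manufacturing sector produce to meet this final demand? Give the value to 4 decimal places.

Form M = I − A:
  [  0.92   -0.03   -0.07   -0.03   -0.15]
  [ -0.04    0.99   -0.05   -0.04   -0.05]
  [ -0.01   -0.05    0.92   -0.02   -0.13]
  [ -0.05   -0.13   -0.16    0.92   -0.10]
  [ -0.12   -0.08   -0.14   -0.09    0.92]
Leontief inverse L = M⁻¹:
  [  1.1224    0.0661    0.1322    0.0631    0.2121]
  [  0.0597    1.0303    0.0831    0.0567    0.0836]
  [  0.0411    0.0786    1.1292    0.0465    0.1756]
  [  0.0947    0.1767    0.2392    1.1206    0.1807]
  [  0.1671    0.1275    0.2197    0.1299    1.1663]
Total output x = L · d:
  x_0 = 1.1224·21 + 0.0661·34 + 0.1322·81 + 0.0631·64 + 0.2121·25 = 45.8715
  x_1 = 0.0597·21 + 1.0303·34 + 0.0831·81 + 0.0567·64 + 0.0836·25 = 48.7399
  x_2 = 0.0411·21 + 0.0786·34 + 1.1292·81 + 0.0465·64 + 0.1756·25 = 102.3607
  x_3 = 0.0947·21 + 0.1767·34 + 0.2392·81 + 1.1206·64 + 0.1807·25 = 103.6068
  x_4 = 0.1671·21 + 0.1275·34 + 0.2197·81 + 0.1299·64 + 1.1663·25 = 63.1075

103.6068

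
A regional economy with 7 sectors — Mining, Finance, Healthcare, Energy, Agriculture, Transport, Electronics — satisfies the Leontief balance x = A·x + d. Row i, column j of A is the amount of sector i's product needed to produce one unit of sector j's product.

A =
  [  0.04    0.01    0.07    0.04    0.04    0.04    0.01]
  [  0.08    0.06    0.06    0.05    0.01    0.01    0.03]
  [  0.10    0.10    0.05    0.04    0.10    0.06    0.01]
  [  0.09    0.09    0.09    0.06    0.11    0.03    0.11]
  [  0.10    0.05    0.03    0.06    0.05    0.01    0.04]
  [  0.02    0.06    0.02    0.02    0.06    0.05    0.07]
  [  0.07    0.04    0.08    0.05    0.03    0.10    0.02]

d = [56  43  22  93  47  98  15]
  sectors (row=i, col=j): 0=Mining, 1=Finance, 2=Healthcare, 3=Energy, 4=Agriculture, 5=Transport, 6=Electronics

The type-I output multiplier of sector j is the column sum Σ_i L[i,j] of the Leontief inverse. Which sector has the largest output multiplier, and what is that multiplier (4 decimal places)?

Mining (1.7964)

Form M = I − A:
  [  0.96   -0.01   -0.07   -0.04   -0.04   -0.04   -0.01]
  [ -0.08    0.94   -0.06   -0.05   -0.01   -0.01   -0.03]
  [ -0.10   -0.10    0.95   -0.04   -0.10   -0.06   -0.01]
  [ -0.09   -0.09   -0.09    0.94   -0.11   -0.03   -0.11]
  [ -0.10   -0.05   -0.03   -0.06    0.95   -0.01   -0.04]
  [ -0.02   -0.06   -0.02   -0.02   -0.06    0.95   -0.07]
  [ -0.07   -0.04   -0.08   -0.05   -0.03   -0.10    0.98]
Leontief inverse L = M⁻¹:
  [  1.0696    0.0350    0.0920    0.0581    0.0662    0.0565    0.0262]
  [  0.1147    1.0874    0.0897    0.0721    0.0374    0.0296    0.0471]
  [  0.1505    0.1386    1.0885    0.0726    0.1373    0.0841    0.0366]
  [  0.1587    0.1416    0.1437    1.1035    0.1599    0.0688    0.1427]
  [  0.1386    0.0784    0.0631    0.0855    1.0797    0.0311    0.0603]
  [  0.0532    0.0859    0.0459    0.0415    0.0832    1.0701    0.0881]
  [  0.1111    0.0766    0.1130    0.0762    0.0672    0.1258    1.0453]
Total output x = L · d:
  x_0 = 1.0696·56 + 0.0350·43 + 0.0920·22 + 0.0581·93 + 0.0662·47 + 0.0565·98 + 0.0262·15 = 77.8722
  x_1 = 0.1147·56 + 1.0874·43 + 0.0897·22 + 0.0721·93 + 0.0374·47 + 0.0296·98 + 0.0471·15 = 67.2165
  x_2 = 0.1505·56 + 0.1386·43 + 1.0885·22 + 0.0726·93 + 0.1373·47 + 0.0841·98 + 0.0366·15 = 60.3308
  x_3 = 0.1587·56 + 0.1416·43 + 0.1437·22 + 1.1035·93 + 0.1599·47 + 0.0688·98 + 0.1427·15 = 137.1636
  x_4 = 0.1386·56 + 0.0784·43 + 0.0631·22 + 0.0855·93 + 1.0797·47 + 0.0311·98 + 0.0603·15 = 75.1729
  x_5 = 0.0532·56 + 0.0859·43 + 0.0459·22 + 0.0415·93 + 0.0832·47 + 1.0701·98 + 0.0881·15 = 121.6507
  x_6 = 0.1111·56 + 0.0766·43 + 0.1130·22 + 0.0762·93 + 0.0672·47 + 0.1258·98 + 1.0453·15 = 50.2496
Output multipliers (column sums of L):
  Mining: 1.7964
  Finance: 1.6434
  Healthcare: 1.6360
  Energy: 1.5095
  Agriculture: 1.6308
  Transport: 1.4660
  Electronics: 1.4465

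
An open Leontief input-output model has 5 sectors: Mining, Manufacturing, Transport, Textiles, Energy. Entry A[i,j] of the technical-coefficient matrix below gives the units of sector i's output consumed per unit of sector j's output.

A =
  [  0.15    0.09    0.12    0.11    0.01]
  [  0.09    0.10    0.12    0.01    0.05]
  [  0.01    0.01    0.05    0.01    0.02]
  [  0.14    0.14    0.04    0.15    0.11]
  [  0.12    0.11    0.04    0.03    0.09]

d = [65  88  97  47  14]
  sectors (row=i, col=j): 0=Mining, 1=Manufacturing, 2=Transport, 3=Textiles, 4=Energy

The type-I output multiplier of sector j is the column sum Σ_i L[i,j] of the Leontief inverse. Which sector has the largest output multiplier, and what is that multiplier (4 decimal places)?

Form M = I − A:
  [  0.85   -0.09   -0.12   -0.11   -0.01]
  [ -0.09    0.90   -0.12   -0.01   -0.05]
  [ -0.01   -0.01    0.95   -0.01   -0.02]
  [ -0.14   -0.14   -0.04    0.85   -0.11]
  [ -0.12   -0.11   -0.04   -0.03    0.91]
Leontief inverse L = M⁻¹:
  [  1.2288    0.1562    0.1838    0.1646    0.0460]
  [  0.1389    1.1413    0.1663    0.0359    0.0722]
  [  0.0210    0.0197    1.0596    0.0164    0.0266]
  [  0.2506    0.2363    0.1198    1.2189    0.1657]
  [  0.1880    0.1672    0.0949    0.0670    1.1203]
Total output x = L · d:
  x_0 = 1.2288·65 + 0.1562·88 + 0.1838·97 + 0.1646·47 + 0.0460·14 = 119.8248
  x_1 = 0.1389·65 + 1.1413·88 + 0.1663·97 + 0.0359·47 + 0.0722·14 = 128.2860
  x_2 = 0.0210·65 + 0.0197·88 + 1.0596·97 + 0.0164·47 + 0.0266·14 = 107.0143
  x_3 = 0.2506·65 + 0.2363·88 + 0.1198·97 + 1.2189·47 + 0.1657·14 = 108.3088
  x_4 = 0.1880·65 + 0.1672·88 + 0.0949·97 + 0.0670·47 + 1.1203·14 = 54.9673
Output multipliers (column sums of L):
  Mining: 1.8273
  Manufacturing: 1.7205
  Transport: 1.6243
  Textiles: 1.5028
  Energy: 1.4309

Mining (1.8273)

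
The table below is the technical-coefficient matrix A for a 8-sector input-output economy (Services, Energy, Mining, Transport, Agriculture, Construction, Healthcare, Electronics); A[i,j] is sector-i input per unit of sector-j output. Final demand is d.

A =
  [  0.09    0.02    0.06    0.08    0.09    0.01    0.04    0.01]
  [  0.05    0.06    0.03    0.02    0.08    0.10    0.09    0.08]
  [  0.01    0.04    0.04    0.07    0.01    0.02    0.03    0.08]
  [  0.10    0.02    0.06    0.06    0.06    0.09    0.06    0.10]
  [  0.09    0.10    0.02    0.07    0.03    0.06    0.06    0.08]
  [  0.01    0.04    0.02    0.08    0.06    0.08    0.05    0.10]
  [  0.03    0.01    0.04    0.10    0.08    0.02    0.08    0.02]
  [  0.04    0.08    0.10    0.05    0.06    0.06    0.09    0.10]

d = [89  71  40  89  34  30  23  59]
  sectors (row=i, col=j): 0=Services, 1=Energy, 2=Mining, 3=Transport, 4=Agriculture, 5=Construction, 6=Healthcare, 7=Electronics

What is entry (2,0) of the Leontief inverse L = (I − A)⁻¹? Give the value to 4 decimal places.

L[2,0] = 0.0397

Form M = I − A:
  [  0.91   -0.02   -0.06   -0.08   -0.09   -0.01   -0.04   -0.01]
  [ -0.05    0.94   -0.03   -0.02   -0.08   -0.10   -0.09   -0.08]
  [ -0.01   -0.04    0.96   -0.07   -0.01   -0.02   -0.03   -0.08]
  [ -0.10   -0.02   -0.06    0.94   -0.06   -0.09   -0.06   -0.10]
  [ -0.09   -0.10   -0.02   -0.07    0.97   -0.06   -0.06   -0.08]
  [ -0.01   -0.04   -0.02   -0.08   -0.06    0.92   -0.05   -0.10]
  [ -0.03   -0.01   -0.04   -0.10   -0.08   -0.02    0.92   -0.02]
  [ -0.04   -0.08   -0.10   -0.05   -0.06   -0.06   -0.09    0.90]
Leontief inverse L = M⁻¹:
  [  1.1361    0.0530    0.0942    0.1307    0.1323    0.0472    0.0831    0.0591]
  [  0.0977    1.1062    0.0738    0.0847    0.1375    0.1531    0.1522    0.1480]
  [  0.0397    0.0669    1.0707    0.1062    0.0435    0.0538    0.0681    0.1247]
  [  0.1542    0.0670    0.1110    1.1301    0.1206    0.1437    0.1231    0.1725]
  [  0.1429    0.1436    0.0673    0.1322    1.0913    0.1150    0.1229    0.1475]
  [  0.0542    0.0818    0.0620    0.1356    0.1098    1.1314    0.1061    0.1663]
  [  0.0722    0.0411    0.0730    0.1497    0.1207    0.0583    1.1241    0.0698]
  [  0.0925    0.1310    0.1518    0.1207    0.1218    0.1186    0.1593    1.1782]
Total output x = L · d:
  x_0 = 1.1361·89 + 0.0530·71 + 0.0942·40 + 0.1307·89 + 0.1323·34 + 0.0472·30 + 0.0831·23 + 0.0591·59 = 131.5877
  x_1 = 0.0977·89 + 1.1062·71 + 0.0738·40 + 0.0847·89 + 0.1375·34 + 0.1531·30 + 0.1522·23 + 0.1480·59 = 119.2207
  x_2 = 0.0397·89 + 0.0669·71 + 1.0707·40 + 0.1062·89 + 0.0435·34 + 0.0538·30 + 0.0681·23 + 0.1247·59 = 72.5906
  x_3 = 0.1542·89 + 0.0670·71 + 0.1110·40 + 1.1301·89 + 0.1206·34 + 0.1437·30 + 0.1231·23 + 0.1725·59 = 144.9283
  x_4 = 0.1429·89 + 0.1436·71 + 0.0673·40 + 0.1322·89 + 1.0913·34 + 0.1150·30 + 0.1229·23 + 0.1475·59 = 89.4545
  x_5 = 0.0542·89 + 0.0818·71 + 0.0620·40 + 0.1356·89 + 0.1098·34 + 1.1314·30 + 0.1061·23 + 0.1663·59 = 75.0996
  x_6 = 0.0722·89 + 0.0411·71 + 0.0730·40 + 0.1497·89 + 0.1207·34 + 0.0583·30 + 1.1241·23 + 0.0698·59 = 61.4122
  x_7 = 0.0925·89 + 0.1310·71 + 0.1518·40 + 0.1207·89 + 0.1218·34 + 0.1186·30 + 0.1593·23 + 1.1782·59 = 115.2300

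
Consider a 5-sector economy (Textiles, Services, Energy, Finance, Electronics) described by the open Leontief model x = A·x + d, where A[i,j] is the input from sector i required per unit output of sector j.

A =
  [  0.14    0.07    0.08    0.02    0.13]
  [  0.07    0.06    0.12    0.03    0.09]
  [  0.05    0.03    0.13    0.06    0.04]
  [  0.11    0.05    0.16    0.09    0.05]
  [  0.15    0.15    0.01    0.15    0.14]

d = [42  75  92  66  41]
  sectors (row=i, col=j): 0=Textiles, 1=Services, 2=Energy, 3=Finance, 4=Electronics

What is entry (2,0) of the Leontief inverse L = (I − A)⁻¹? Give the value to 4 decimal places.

Form M = I − A:
  [  0.86   -0.07   -0.08   -0.02   -0.13]
  [ -0.07    0.94   -0.12   -0.03   -0.09]
  [ -0.05   -0.03    0.87   -0.06   -0.04]
  [ -0.11   -0.05   -0.16    0.91   -0.05]
  [ -0.15   -0.15   -0.01   -0.15    0.86]
Leontief inverse L = M⁻¹:
  [  1.2288    0.1339    0.1479    0.0760    0.2111]
  [  0.1365    1.1077    0.1810    0.0761    0.1494]
  [  0.1009    0.0637    1.1861    0.0961    0.0827]
  [  0.1887    0.1012    0.2426    1.1416    0.1168]
  [  0.2722    0.2349    0.1135    0.2268    1.2470]
Total output x = L · d:
  x_0 = 1.2288·42 + 0.1339·75 + 0.1479·92 + 0.0760·66 + 0.2111·41 = 88.9275
  x_1 = 0.1365·42 + 1.1077·75 + 0.1810·92 + 0.0761·66 + 0.1494·41 = 116.6075
  x_2 = 0.1009·42 + 0.0637·75 + 1.1861·92 + 0.0961·66 + 0.0827·41 = 127.8691
  x_3 = 0.1887·42 + 0.1012·75 + 0.2426·92 + 1.1416·66 + 0.1168·41 = 117.9679
  x_4 = 0.2722·42 + 0.2349·75 + 0.1135·92 + 0.2268·66 + 1.2470·41 = 105.5862

L[2,0] = 0.1009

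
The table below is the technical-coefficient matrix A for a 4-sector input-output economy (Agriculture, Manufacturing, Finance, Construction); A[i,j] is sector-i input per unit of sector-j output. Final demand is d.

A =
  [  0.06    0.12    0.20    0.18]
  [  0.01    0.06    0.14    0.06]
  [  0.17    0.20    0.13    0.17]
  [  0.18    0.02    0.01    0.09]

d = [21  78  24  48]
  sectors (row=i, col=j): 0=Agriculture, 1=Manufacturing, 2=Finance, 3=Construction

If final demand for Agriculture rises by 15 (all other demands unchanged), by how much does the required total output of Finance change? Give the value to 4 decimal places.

Form M = I − A:
  [  0.94   -0.12   -0.20   -0.18]
  [ -0.01    0.94   -0.14   -0.06]
  [ -0.17   -0.20    0.87   -0.17]
  [ -0.18   -0.02   -0.01    0.91]
Leontief inverse L = M⁻¹:
  [  1.1811    0.2235    0.3110    0.3065]
  [  0.0715    1.1177    0.1977    0.1248]
  [  0.2938    0.3147    1.2713    0.3164]
  [  0.2384    0.0722    0.0798    1.1657]
Total output x = L · d:
  x_0 = 1.1811·21 + 0.2235·78 + 0.3110·24 + 0.3065·48 = 64.4098
  x_1 = 0.0715·21 + 1.1177·78 + 0.1977·24 + 0.1248·48 = 99.4179
  x_2 = 0.2938·21 + 0.3147·78 + 1.2713·24 + 0.3164·48 = 76.4142
  x_3 = 0.2384·21 + 0.0722·78 + 0.0798·24 + 1.1657·48 = 68.5124
Δx_2 = L[2,0] · Δd_0 = 0.2938 · 15 = 4.4075

4.4075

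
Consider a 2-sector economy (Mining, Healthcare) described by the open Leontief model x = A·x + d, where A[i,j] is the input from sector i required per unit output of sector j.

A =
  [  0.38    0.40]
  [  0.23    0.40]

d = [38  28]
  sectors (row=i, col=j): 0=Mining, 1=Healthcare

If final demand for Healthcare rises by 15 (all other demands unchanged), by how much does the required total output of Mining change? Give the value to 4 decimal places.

21.4286

Form M = I − A:
  [  0.62   -0.40]
  [ -0.23    0.60]
Leontief inverse L = M⁻¹:
  [  2.1429    1.4286]
  [  0.8214    2.2143]
Total output x = L · d:
  x_0 = 2.1429·38 + 1.4286·28 = 121.4286
  x_1 = 0.8214·38 + 2.2143·28 = 93.2143
Δx_0 = L[0,1] · Δd_1 = 1.4286 · 15 = 21.4286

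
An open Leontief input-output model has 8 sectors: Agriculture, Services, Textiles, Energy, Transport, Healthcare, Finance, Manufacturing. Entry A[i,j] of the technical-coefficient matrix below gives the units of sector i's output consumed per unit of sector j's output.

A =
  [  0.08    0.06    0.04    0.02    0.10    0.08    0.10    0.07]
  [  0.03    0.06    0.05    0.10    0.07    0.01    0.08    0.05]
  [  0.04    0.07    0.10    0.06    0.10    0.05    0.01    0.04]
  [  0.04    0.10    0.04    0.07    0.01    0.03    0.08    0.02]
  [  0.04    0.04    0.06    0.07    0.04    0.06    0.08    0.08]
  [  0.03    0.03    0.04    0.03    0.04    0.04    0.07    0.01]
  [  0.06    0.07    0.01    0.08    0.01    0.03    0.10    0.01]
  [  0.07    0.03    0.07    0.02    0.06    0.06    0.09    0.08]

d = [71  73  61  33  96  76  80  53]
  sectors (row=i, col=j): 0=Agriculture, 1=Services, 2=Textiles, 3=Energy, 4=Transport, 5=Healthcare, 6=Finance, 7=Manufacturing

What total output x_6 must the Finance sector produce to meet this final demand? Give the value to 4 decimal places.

122.9044

Form M = I − A:
  [  0.92   -0.06   -0.04   -0.02   -0.10   -0.08   -0.10   -0.07]
  [ -0.03    0.94   -0.05   -0.10   -0.07   -0.01   -0.08   -0.05]
  [ -0.04   -0.07    0.90   -0.06   -0.10   -0.05   -0.01   -0.04]
  [ -0.04   -0.10   -0.04    0.93   -0.01   -0.03   -0.08   -0.02]
  [ -0.04   -0.04   -0.06   -0.07    0.96   -0.06   -0.08   -0.08]
  [ -0.03   -0.03   -0.04   -0.03   -0.04    0.96   -0.07   -0.01]
  [ -0.06   -0.07   -0.01   -0.08   -0.01   -0.03    0.90   -0.01]
  [ -0.07   -0.03   -0.07   -0.02   -0.06   -0.06   -0.09    0.92]
Leontief inverse L = M⁻¹:
  [  1.1284    0.1136    0.0861    0.0750    0.1497    0.1241    0.1774    0.1137]
  [  0.0683    1.1099    0.0885    0.1500    0.1073    0.0429    0.1418    0.0840]
  [  0.0783    0.1188    1.1467    0.1100    0.1467    0.0872    0.0695    0.0791]
  [  0.0722    0.1435    0.0712    1.1144    0.0436    0.0558    0.1335    0.0465]
  [  0.0805    0.0884    0.1005    0.1169    1.0808    0.0957    0.1433    0.1144]
  [  0.0541    0.0603    0.0635    0.0608    0.0645    1.0613    0.1087    0.0298]
  [  0.0918    0.1118    0.0362    0.1210    0.0392    0.0551    1.1536    0.0338]
  [  0.1134    0.0776    0.1125    0.0666    0.1055    0.0995    0.1556    1.1181]
Total output x = L · d:
  x_0 = 1.1284·71 + 0.1136·73 + 0.0861·61 + 0.0750·33 + 0.1497·96 + 0.1241·76 + 0.1774·80 + 0.1137·53 = 140.1602
  x_1 = 0.0683·71 + 1.1099·73 + 0.0885·61 + 0.1500·33 + 0.1073·96 + 0.0429·76 + 0.1418·80 + 0.0840·53 = 125.5876
  x_2 = 0.0783·71 + 0.1188·73 + 1.1467·61 + 0.1100·33 + 0.1467·96 + 0.0872·76 + 0.0695·80 + 0.0791·53 = 118.2735
  x_3 = 0.0722·71 + 0.1435·73 + 0.0712·61 + 1.1144·33 + 0.0436·96 + 0.0558·76 + 0.1335·80 + 0.0465·53 = 78.2977
  x_4 = 0.0805·71 + 0.0884·73 + 0.1005·61 + 0.1169·33 + 1.0808·96 + 0.0957·76 + 0.1433·80 + 0.1144·53 = 150.7178
  x_5 = 0.0541·71 + 0.0603·73 + 0.0635·61 + 0.0608·33 + 0.0645·96 + 1.0613·76 + 0.1087·80 + 0.0298·53 = 111.2564
  x_6 = 0.0918·71 + 0.1118·73 + 0.0362·61 + 0.1210·33 + 0.0392·96 + 0.0551·76 + 1.1536·80 + 0.0338·53 = 122.9044
  x_7 = 0.1134·71 + 0.0776·73 + 0.1125·61 + 0.0666·33 + 0.1055·96 + 0.0995·76 + 0.1556·80 + 1.1181·53 = 112.1780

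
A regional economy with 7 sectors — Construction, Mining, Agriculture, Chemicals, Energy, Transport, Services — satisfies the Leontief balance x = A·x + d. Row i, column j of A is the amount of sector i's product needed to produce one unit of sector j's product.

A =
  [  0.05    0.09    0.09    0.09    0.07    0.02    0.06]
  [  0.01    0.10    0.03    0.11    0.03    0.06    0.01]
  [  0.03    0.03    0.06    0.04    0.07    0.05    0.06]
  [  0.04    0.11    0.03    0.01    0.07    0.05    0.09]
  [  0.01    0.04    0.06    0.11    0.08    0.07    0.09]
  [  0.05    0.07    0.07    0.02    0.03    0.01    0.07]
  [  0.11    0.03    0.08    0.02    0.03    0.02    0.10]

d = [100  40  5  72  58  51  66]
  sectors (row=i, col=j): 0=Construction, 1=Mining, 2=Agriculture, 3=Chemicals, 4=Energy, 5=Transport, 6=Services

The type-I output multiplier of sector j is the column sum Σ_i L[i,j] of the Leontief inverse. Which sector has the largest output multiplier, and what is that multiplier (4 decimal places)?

Services (1.7838)

Form M = I − A:
  [  0.95   -0.09   -0.09   -0.09   -0.07   -0.02   -0.06]
  [ -0.01    0.90   -0.03   -0.11   -0.03   -0.06   -0.01]
  [ -0.03   -0.03    0.94   -0.04   -0.07   -0.05   -0.06]
  [ -0.04   -0.11   -0.03    0.99   -0.07   -0.05   -0.09]
  [ -0.01   -0.04   -0.06   -0.11    0.92   -0.07   -0.09]
  [ -0.05   -0.07   -0.07   -0.02   -0.03    0.99   -0.07]
  [ -0.11   -0.03   -0.08   -0.02   -0.03   -0.02    0.90]
Leontief inverse L = M⁻¹:
  [  1.0810    0.1420    0.1331    0.1353    0.1127    0.0542    0.1115]
  [  0.0302    1.1441    0.0579    0.1414    0.0590    0.0851    0.0452]
  [  0.0547    0.0641    1.0937    0.0709    0.1005    0.0729    0.1001]
  [  0.0685    0.1526    0.0685    1.0516    0.1022    0.0771    0.1322]
  [  0.0444    0.0884    0.1032    0.1475    1.1203    0.1011    0.1455]
  [  0.0734    0.1033    0.1013    0.0516    0.0576    1.0317    0.1040]
  [  0.1426    0.0698    0.1226    0.0570    0.0656    0.0440    1.1452]
Total output x = L · d:
  x_0 = 1.0810·100 + 0.1420·40 + 0.1331·5 + 0.1353·72 + 0.1127·58 + 0.0542·51 + 0.1115·66 = 140.8486
  x_1 = 0.0302·100 + 1.1441·40 + 0.0579·5 + 0.1414·72 + 0.0590·58 + 0.0851·51 + 0.0452·66 = 69.9978
  x_2 = 0.0547·100 + 0.0641·40 + 1.0937·5 + 0.0709·72 + 0.1005·58 + 0.0729·51 + 0.1001·66 = 34.7641
  x_3 = 0.0685·100 + 0.1526·40 + 0.0685·5 + 1.0516·72 + 0.1022·58 + 0.0771·51 + 0.1322·66 = 107.6035
  x_4 = 0.0444·100 + 0.0884·40 + 0.1032·5 + 0.1475·72 + 1.1203·58 + 0.1011·51 + 0.1455·66 = 98.8402
  x_5 = 0.0734·100 + 0.1033·40 + 0.1013·5 + 0.0516·72 + 0.0576·58 + 1.0317·51 + 0.1040·66 = 78.5164
  x_6 = 0.1426·100 + 0.0698·40 + 0.1226·5 + 0.0570·72 + 0.0656·58 + 0.0440·51 + 1.1452·66 = 103.4022
Output multipliers (column sums of L):
  Construction: 1.4947
  Mining: 1.7643
  Agriculture: 1.6803
  Chemicals: 1.6553
  Energy: 1.6180
  Transport: 1.4661
  Services: 1.7838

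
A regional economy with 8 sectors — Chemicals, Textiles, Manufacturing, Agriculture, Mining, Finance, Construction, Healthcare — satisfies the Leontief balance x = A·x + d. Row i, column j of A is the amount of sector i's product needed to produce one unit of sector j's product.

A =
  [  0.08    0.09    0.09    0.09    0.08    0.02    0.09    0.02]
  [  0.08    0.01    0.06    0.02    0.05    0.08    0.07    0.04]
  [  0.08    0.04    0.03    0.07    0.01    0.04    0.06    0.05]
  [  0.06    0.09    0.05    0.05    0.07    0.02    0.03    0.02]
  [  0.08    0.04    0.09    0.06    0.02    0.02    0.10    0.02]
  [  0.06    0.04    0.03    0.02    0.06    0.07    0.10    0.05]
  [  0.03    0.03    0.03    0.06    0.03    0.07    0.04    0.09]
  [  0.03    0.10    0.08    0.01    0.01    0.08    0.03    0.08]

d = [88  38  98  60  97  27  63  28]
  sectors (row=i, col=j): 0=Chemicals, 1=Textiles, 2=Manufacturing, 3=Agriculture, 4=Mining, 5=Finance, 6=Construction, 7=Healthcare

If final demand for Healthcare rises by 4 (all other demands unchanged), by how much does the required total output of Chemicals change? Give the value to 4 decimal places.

0.2522

Form M = I − A:
  [  0.92   -0.09   -0.09   -0.09   -0.08   -0.02   -0.09   -0.02]
  [ -0.08    0.99   -0.06   -0.02   -0.05   -0.08   -0.07   -0.04]
  [ -0.08   -0.04    0.97   -0.07   -0.01   -0.04   -0.06   -0.05]
  [ -0.06   -0.09   -0.05    0.95   -0.07   -0.02   -0.03   -0.02]
  [ -0.08   -0.04   -0.09   -0.06    0.98   -0.02   -0.10   -0.02]
  [ -0.06   -0.04   -0.03   -0.02   -0.06    0.93   -0.10   -0.05]
  [ -0.03   -0.03   -0.03   -0.06   -0.03   -0.07    0.96   -0.09]
  [ -0.03   -0.10   -0.08   -0.01   -0.01   -0.08   -0.03    0.92]
Leontief inverse L = M⁻¹:
  [  1.1429    0.1412    0.1453    0.1413    0.1214    0.0655    0.1524    0.0631]
  [  0.1246    1.0497    0.1003    0.0571    0.0803    0.1156    0.1190    0.0747]
  [  0.1208    0.0794    1.0682    0.1032    0.0406    0.0731    0.1015    0.0812]
  [  0.1056    0.1252    0.0907    1.0846    0.0994    0.0523    0.0759    0.0487]
  [  0.1266    0.0808    0.1304    0.1007    1.0519    0.0559    0.1462    0.0557]
  [  0.1049    0.0795    0.0722    0.0564    0.0908    1.1094    0.1497    0.0878]
  [  0.0686    0.0687    0.0673    0.0883    0.0569    0.1053    1.0808    0.1227]
  [  0.0752    0.1370    0.1194    0.0405    0.0385    0.1221    0.0774    1.1170]
Total output x = L · d:
  x_0 = 1.1429·88 + 0.1412·38 + 0.1453·98 + 0.1413·60 + 0.1214·97 + 0.0655·27 + 0.1524·63 + 0.0631·28 = 153.5640
  x_1 = 0.1246·88 + 1.0497·38 + 0.1003·98 + 0.0571·60 + 0.0803·97 + 0.1156·27 + 0.1190·63 + 0.0747·28 = 84.6116
  x_2 = 0.1208·88 + 0.0794·38 + 1.0682·98 + 0.1032·60 + 0.0406·97 + 0.0731·27 + 0.1015·63 + 0.0812·28 = 139.0975
  x_3 = 0.1056·88 + 0.1252·38 + 0.0907·98 + 1.0846·60 + 0.0994·97 + 0.0523·27 + 0.0759·63 + 0.0487·28 = 105.2211
  x_4 = 0.1266·88 + 0.0808·38 + 0.1304·98 + 0.1007·60 + 1.0519·97 + 0.0559·27 + 0.1462·63 + 0.0557·28 = 147.3406
  x_5 = 0.1049·88 + 0.0795·38 + 0.0722·98 + 0.0564·60 + 0.0908·97 + 1.1094·27 + 0.1497·63 + 0.0878·28 = 73.3497
  x_6 = 0.0686·88 + 0.0687·38 + 0.0673·98 + 0.0883·60 + 0.0569·97 + 0.1053·27 + 1.0808·63 + 0.1227·28 = 100.4251
  x_7 = 0.0752·88 + 0.1370·38 + 0.1194·98 + 0.0405·60 + 0.0385·97 + 0.1221·27 + 0.0774·63 + 1.1170·28 = 69.1329
Δx_0 = L[0,7] · Δd_7 = 0.0631 · 4 = 0.2522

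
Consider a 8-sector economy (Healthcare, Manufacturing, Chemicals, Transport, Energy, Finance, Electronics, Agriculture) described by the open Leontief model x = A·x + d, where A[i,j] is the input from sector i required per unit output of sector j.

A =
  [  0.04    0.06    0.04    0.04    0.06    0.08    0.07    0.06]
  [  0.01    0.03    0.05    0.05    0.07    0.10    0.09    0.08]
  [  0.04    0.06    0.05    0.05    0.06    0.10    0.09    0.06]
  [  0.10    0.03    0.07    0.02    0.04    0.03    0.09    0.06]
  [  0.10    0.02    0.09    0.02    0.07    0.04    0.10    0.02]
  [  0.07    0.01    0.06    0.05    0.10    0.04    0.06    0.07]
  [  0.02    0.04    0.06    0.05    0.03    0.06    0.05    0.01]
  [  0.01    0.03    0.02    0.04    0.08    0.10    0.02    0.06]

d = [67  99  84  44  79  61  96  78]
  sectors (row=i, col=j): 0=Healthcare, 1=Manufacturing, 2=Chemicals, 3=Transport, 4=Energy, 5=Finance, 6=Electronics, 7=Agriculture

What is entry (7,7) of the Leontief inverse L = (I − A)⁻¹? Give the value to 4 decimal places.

Form M = I − A:
  [  0.96   -0.06   -0.04   -0.04   -0.06   -0.08   -0.07   -0.06]
  [ -0.01    0.97   -0.05   -0.05   -0.07   -0.10   -0.09   -0.08]
  [ -0.04   -0.06    0.95   -0.05   -0.06   -0.10   -0.09   -0.06]
  [ -0.10   -0.03   -0.07    0.98   -0.04   -0.03   -0.09   -0.06]
  [ -0.10   -0.02   -0.09   -0.02    0.93   -0.04   -0.10   -0.02]
  [ -0.07   -0.01   -0.06   -0.05   -0.10    0.96   -0.06   -0.07]
  [ -0.02   -0.04   -0.06   -0.05   -0.03   -0.06    0.95   -0.01]
  [ -0.01   -0.03   -0.02   -0.04   -0.08   -0.10   -0.02    0.94]
Leontief inverse L = M⁻¹:
  [  1.0785    0.0860    0.0842    0.0722    0.1115    0.1327    0.1246    0.0997]
  [  0.0523    1.0567    0.0973    0.0838    0.1245    0.1541    0.1465    0.1205]
  [  0.0839    0.0895    1.1003    0.0867    0.1179    0.1589    0.1518    0.1047]
  [  0.1341    0.0592    0.1109    1.0519    0.0876    0.0845    0.1423    0.0975]
  [  0.1392    0.0510    0.1358    0.0533    1.1195    0.0953    0.1581    0.0579]
  [  0.1123    0.0386    0.1058    0.0812    0.1511    1.0935    0.1169    0.1083]
  [  0.0492    0.0596    0.0928    0.0734    0.0658    0.0973    1.0915    0.0391]
  [  0.0455    0.0488    0.0569    0.0648    0.1241    0.1398    0.0644    1.0924]
Total output x = L · d:
  x_0 = 1.0785·67 + 0.0860·99 + 0.0842·84 + 0.0722·44 + 0.1115·79 + 0.1327·61 + 0.1246·96 + 0.0997·78 = 127.6671
  x_1 = 0.0523·67 + 1.0567·99 + 0.0973·84 + 0.0838·44 + 0.1245·79 + 0.1541·61 + 0.1465·96 + 0.1205·78 = 162.6709
  x_2 = 0.0839·67 + 0.0895·99 + 1.1003·84 + 0.0867·44 + 0.1179·79 + 0.1589·61 + 0.1518·96 + 0.1047·78 = 152.4557
  x_3 = 0.1341·67 + 0.0592·99 + 0.1109·84 + 1.0519·44 + 0.0876·79 + 0.0845·61 + 0.1423·96 + 0.0975·78 = 103.7821
  x_4 = 0.1392·67 + 0.0510·99 + 0.1358·84 + 0.0533·44 + 1.1195·79 + 0.0953·61 + 0.1581·96 + 0.0579·78 = 142.0705
  x_5 = 0.1123·67 + 0.0386·99 + 0.1058·84 + 0.0812·44 + 0.1511·79 + 1.0935·61 + 0.1169·96 + 0.1083·78 = 122.1093
  x_6 = 0.0492·67 + 0.0596·99 + 0.0928·84 + 0.0734·44 + 0.0658·79 + 0.0973·61 + 1.0915·96 + 0.0391·78 = 139.1975
  x_7 = 0.0455·67 + 0.0488·99 + 0.0569·84 + 0.0648·44 + 0.1241·79 + 0.1398·61 + 0.0644·96 + 1.0924·78 = 125.2316

L[7,7] = 1.0924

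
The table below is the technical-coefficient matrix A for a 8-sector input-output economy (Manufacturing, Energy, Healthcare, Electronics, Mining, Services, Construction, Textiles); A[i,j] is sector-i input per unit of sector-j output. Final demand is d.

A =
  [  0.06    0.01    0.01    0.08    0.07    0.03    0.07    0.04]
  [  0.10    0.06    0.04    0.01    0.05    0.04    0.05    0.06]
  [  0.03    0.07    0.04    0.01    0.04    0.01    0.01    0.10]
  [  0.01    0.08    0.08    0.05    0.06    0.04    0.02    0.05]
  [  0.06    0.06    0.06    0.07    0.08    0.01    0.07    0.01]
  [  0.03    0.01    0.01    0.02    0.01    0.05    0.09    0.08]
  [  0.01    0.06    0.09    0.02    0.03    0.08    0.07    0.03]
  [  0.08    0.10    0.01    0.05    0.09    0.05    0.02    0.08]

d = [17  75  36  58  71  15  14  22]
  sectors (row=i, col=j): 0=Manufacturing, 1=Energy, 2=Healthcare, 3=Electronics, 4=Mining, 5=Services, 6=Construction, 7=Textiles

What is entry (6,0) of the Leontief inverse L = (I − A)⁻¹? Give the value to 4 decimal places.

L[6,0] = 0.0389

Form M = I − A:
  [  0.94   -0.01   -0.01   -0.08   -0.07   -0.03   -0.07   -0.04]
  [ -0.10    0.94   -0.04   -0.01   -0.05   -0.04   -0.05   -0.06]
  [ -0.03   -0.07    0.96   -0.01   -0.04   -0.01   -0.01   -0.10]
  [ -0.01   -0.08   -0.08    0.95   -0.06   -0.04   -0.02   -0.05]
  [ -0.06   -0.06   -0.06   -0.07    0.92   -0.01   -0.07   -0.01]
  [ -0.03   -0.01   -0.01   -0.02   -0.01    0.95   -0.09   -0.08]
  [ -0.01   -0.06   -0.09   -0.02   -0.03   -0.08    0.93   -0.03]
  [ -0.08   -0.10   -0.01   -0.05   -0.09   -0.05   -0.02    0.92]
Leontief inverse L = M⁻¹:
  [  1.0864    0.0447    0.0394    0.1070    0.1045    0.0544    0.1015    0.0694]
  [  0.1358    1.0954    0.0655    0.0384    0.0881    0.0659    0.0857    0.0960]
  [  0.0621    0.1031    1.0585    0.0310    0.0726    0.0292    0.0334    0.1306]
  [  0.0435    0.1189    0.1069    1.0726    0.0952    0.0624    0.0490    0.0876]
  [  0.0920    0.0993    0.0936    0.0974    1.1179    0.0350    0.1039    0.0445]
  [  0.0525    0.0387    0.0308    0.0385    0.0360    1.0737    0.1161    0.1078]
  [  0.0389    0.0949    0.1164    0.0389    0.0595    0.1051    1.1015    0.0683]
  [  0.1250    0.1444    0.0412    0.0846    0.1372    0.0797    0.0616    1.1213]
Total output x = L · d:
  x_0 = 1.0864·17 + 0.0447·75 + 0.0394·36 + 0.1070·58 + 0.1045·71 + 0.0544·15 + 0.1015·14 + 0.0694·22 = 40.6307
  x_1 = 0.1358·17 + 1.0954·75 + 0.0655·36 + 0.0384·58 + 0.0881·71 + 0.0659·15 + 0.0857·14 + 0.0960·22 = 99.6111
  x_2 = 0.0621·17 + 0.1031·75 + 1.0585·36 + 0.0310·58 + 0.0726·71 + 0.0292·15 + 0.0334·14 + 0.1306·22 = 57.6204
  x_3 = 0.0435·17 + 0.1189·75 + 0.1069·36 + 1.0726·58 + 0.0952·71 + 0.0624·15 + 0.0490·14 + 0.0876·22 = 86.0298
  x_4 = 0.0920·17 + 0.0993·75 + 0.0936·36 + 0.0974·58 + 1.1179·71 + 0.0350·15 + 0.1039·14 + 0.0445·22 = 100.3653
  x_5 = 0.0525·17 + 0.0387·75 + 0.0308·36 + 0.0385·58 + 0.0360·71 + 1.0737·15 + 0.1161·14 + 0.1078·22 = 29.7956
  x_6 = 0.0389·17 + 0.0949·75 + 0.1164·36 + 0.0389·58 + 0.0595·71 + 0.1051·15 + 1.1015·14 + 0.0683·22 = 36.9446
  x_7 = 0.1250·17 + 0.1444·75 + 0.0412·36 + 0.0846·58 + 0.1372·71 + 0.0797·15 + 0.0616·14 + 1.1213·22 = 55.8161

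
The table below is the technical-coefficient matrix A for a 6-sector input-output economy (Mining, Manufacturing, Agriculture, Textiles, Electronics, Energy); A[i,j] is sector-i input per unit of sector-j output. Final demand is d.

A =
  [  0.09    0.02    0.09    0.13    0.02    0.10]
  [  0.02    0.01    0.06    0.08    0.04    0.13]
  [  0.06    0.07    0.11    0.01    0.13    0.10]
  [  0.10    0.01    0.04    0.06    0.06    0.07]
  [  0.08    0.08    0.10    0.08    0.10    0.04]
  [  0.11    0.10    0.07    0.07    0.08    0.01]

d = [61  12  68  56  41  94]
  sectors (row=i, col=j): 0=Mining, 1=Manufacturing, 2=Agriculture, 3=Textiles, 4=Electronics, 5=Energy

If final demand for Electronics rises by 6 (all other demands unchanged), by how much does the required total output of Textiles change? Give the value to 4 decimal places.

Form M = I − A:
  [  0.91   -0.02   -0.09   -0.13   -0.02   -0.10]
  [ -0.02    0.99   -0.06   -0.08   -0.04   -0.13]
  [ -0.06   -0.07    0.89   -0.01   -0.13   -0.10]
  [ -0.10   -0.01   -0.04    0.94   -0.06   -0.07]
  [ -0.08   -0.08   -0.10   -0.08    0.90   -0.04]
  [ -0.11   -0.10   -0.07   -0.07   -0.08    0.99]
Leontief inverse L = M⁻¹:
  [  1.1558    0.0577    0.1498    0.1844    0.0760    0.1556]
  [  0.0708    1.0440    0.1057    0.1195    0.0860    0.1668]
  [  0.1249    0.1190    1.1822    0.0688    0.1977    0.1605]
  [  0.1506    0.0399    0.0878    1.1059    0.1015    0.1116]
  [  0.1437    0.1206    0.1677    0.1386    1.1624    0.1041]
  [  0.1667    0.1328    0.1307    0.1268    0.1322    1.0719]
Total output x = L · d:
  x_0 = 1.1558·61 + 0.0577·12 + 0.1498·68 + 0.1844·56 + 0.0760·41 + 0.1556·94 = 109.4496
  x_1 = 0.0708·61 + 1.0440·12 + 0.1057·68 + 0.1195·56 + 0.0860·41 + 0.1668·94 = 49.9375
  x_2 = 0.1249·61 + 0.1190·12 + 1.1822·68 + 0.0688·56 + 0.1977·41 + 0.1605·94 = 116.4757
  x_3 = 0.1506·61 + 0.0399·12 + 0.0878·68 + 1.1059·56 + 0.1015·41 + 0.1116·94 = 92.2203
  x_4 = 0.1437·61 + 0.1206·12 + 0.1677·68 + 0.1386·56 + 1.1624·41 + 0.1041·94 = 86.8147
  x_5 = 0.1667·61 + 0.1328·12 + 0.1307·68 + 0.1268·56 + 0.1322·41 + 1.0719·94 = 133.9264
Δx_3 = L[3,4] · Δd_4 = 0.1015 · 6 = 0.6087

0.6087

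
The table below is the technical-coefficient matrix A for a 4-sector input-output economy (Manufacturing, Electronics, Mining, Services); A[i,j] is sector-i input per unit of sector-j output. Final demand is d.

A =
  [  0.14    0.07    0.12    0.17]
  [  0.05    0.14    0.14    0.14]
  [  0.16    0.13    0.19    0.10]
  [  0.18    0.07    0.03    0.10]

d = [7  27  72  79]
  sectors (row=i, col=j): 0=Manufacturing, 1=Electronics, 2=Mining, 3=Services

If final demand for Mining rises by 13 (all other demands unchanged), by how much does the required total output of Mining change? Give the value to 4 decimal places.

Form M = I − A:
  [  0.86   -0.07   -0.12   -0.17]
  [ -0.05    0.86   -0.14   -0.14]
  [ -0.16   -0.13    0.81   -0.10]
  [ -0.18   -0.07   -0.03    0.90]
Leontief inverse L = M⁻¹:
  [  1.2756    0.1620    0.2278    0.2914]
  [  0.1706    1.2347    0.2480    0.2518]
  [  0.3138    0.2470    1.3329    0.2458]
  [  0.2788    0.1367    0.1093    1.1972]
Total output x = L · d:
  x_0 = 1.2756·7 + 0.1620·27 + 0.2278·72 + 0.2914·79 = 52.7260
  x_1 = 0.1706·7 + 1.2347·27 + 0.2480·72 + 0.2518·79 = 72.2829
  x_2 = 0.3138·7 + 0.2470·27 + 1.3329·72 + 0.2458·79 = 124.2489
  x_3 = 0.2788·7 + 0.1367·27 + 0.1093·72 + 1.1972·79 = 108.0866
Δx_2 = L[2,2] · Δd_2 = 1.3329 · 13 = 17.3271

17.3271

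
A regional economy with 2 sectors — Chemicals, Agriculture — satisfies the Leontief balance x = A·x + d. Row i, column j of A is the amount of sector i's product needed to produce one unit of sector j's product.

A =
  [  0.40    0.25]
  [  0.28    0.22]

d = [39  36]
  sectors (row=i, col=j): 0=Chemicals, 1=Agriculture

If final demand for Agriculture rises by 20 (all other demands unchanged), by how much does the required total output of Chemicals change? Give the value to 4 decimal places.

Form M = I − A:
  [  0.60   -0.25]
  [ -0.28    0.78]
Leontief inverse L = M⁻¹:
  [  1.9598    0.6281]
  [  0.7035    1.5075]
Total output x = L · d:
  x_0 = 1.9598·39 + 0.6281·36 = 99.0452
  x_1 = 0.7035·39 + 1.5075·36 = 81.7085
Δx_0 = L[0,1] · Δd_1 = 0.6281 · 20 = 12.5628

12.5628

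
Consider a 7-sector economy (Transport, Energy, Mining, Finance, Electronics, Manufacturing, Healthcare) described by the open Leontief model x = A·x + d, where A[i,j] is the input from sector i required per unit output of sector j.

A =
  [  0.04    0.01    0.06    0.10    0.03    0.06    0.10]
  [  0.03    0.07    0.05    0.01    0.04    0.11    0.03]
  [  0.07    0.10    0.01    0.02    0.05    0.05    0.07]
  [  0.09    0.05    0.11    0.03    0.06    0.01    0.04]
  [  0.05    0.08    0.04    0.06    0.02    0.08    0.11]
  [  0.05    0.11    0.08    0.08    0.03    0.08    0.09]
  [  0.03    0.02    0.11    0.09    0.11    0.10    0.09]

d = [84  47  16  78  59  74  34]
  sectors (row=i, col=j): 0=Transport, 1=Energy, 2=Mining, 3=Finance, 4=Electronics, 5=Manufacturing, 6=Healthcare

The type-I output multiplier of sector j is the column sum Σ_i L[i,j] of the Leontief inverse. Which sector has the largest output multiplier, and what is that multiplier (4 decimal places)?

Healthcare (1.9311)

Form M = I − A:
  [  0.96   -0.01   -0.06   -0.10   -0.03   -0.06   -0.10]
  [ -0.03    0.93   -0.05   -0.01   -0.04   -0.11   -0.03]
  [ -0.07   -0.10    0.99   -0.02   -0.05   -0.05   -0.07]
  [ -0.09   -0.05   -0.11    0.97   -0.06   -0.01   -0.04]
  [ -0.05   -0.08   -0.04   -0.06    0.98   -0.08   -0.11]
  [ -0.05   -0.11   -0.08   -0.08   -0.03    0.92   -0.09]
  [ -0.03   -0.02   -0.11   -0.09   -0.11   -0.10    0.91]
Leontief inverse L = M⁻¹:
  [  1.0789    0.0534    0.1125    0.1416    0.0702    0.1073    0.1543]
  [  0.0594    1.1137    0.0885    0.0435    0.0677    0.1564    0.0756]
  [  0.1000    0.1392    1.0544    0.0580    0.0826    0.1012    0.1192]
  [  0.1244    0.0914    0.1492    1.0667    0.0925    0.0568    0.0918]
  [  0.0887    0.1284    0.0963    0.1052    1.0628    0.1382    0.1682]
  [  0.0962    0.1687    0.1416    0.1283    0.0774    1.1461    0.1554]
  [  0.0826    0.0862    0.1751    0.1449    0.1599    0.1675    1.1665]
Total output x = L · d:
  x_0 = 1.0789·84 + 0.0534·47 + 0.1125·16 + 0.1416·78 + 0.0702·59 + 0.1073·74 + 0.1543·34 = 123.3032
  x_1 = 0.0594·84 + 1.1137·47 + 0.0885·16 + 0.0435·78 + 0.0677·59 + 0.1564·74 + 0.0756·34 = 80.2851
  x_2 = 0.1000·84 + 0.1392·47 + 1.0544·16 + 0.0580·78 + 0.0826·59 + 0.1012·74 + 0.1192·34 = 52.7519
  x_3 = 0.1244·84 + 0.0914·47 + 0.1492·16 + 1.0667·78 + 0.0925·59 + 0.0568·74 + 0.0918·34 = 113.1134
  x_4 = 0.0887·84 + 0.1284·47 + 0.0963·16 + 0.1052·78 + 1.0628·59 + 0.1382·74 + 0.1682·34 = 101.8826
  x_5 = 0.0962·84 + 0.1687·47 + 0.1416·16 + 0.1283·78 + 0.0774·59 + 1.1461·74 + 0.1554·34 = 122.9507
  x_6 = 0.0826·84 + 0.0862·47 + 0.1751·16 + 0.1449·78 + 0.1599·59 + 0.1675·74 + 1.1665·34 = 86.5823
Output multipliers (column sums of L):
  Transport: 1.6301
  Energy: 1.7809
  Mining: 1.8176
  Finance: 1.6883
  Electronics: 1.6132
  Manufacturing: 1.8735
  Healthcare: 1.9311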